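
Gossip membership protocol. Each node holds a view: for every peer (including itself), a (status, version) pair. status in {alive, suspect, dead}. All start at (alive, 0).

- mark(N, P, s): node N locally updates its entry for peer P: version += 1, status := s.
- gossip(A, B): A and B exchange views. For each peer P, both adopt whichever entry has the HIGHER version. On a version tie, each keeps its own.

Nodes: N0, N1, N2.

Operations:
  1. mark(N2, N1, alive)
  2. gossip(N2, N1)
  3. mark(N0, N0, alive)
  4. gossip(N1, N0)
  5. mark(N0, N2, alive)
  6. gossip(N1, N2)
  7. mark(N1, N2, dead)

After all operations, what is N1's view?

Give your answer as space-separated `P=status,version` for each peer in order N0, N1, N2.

Op 1: N2 marks N1=alive -> (alive,v1)
Op 2: gossip N2<->N1 -> N2.N0=(alive,v0) N2.N1=(alive,v1) N2.N2=(alive,v0) | N1.N0=(alive,v0) N1.N1=(alive,v1) N1.N2=(alive,v0)
Op 3: N0 marks N0=alive -> (alive,v1)
Op 4: gossip N1<->N0 -> N1.N0=(alive,v1) N1.N1=(alive,v1) N1.N2=(alive,v0) | N0.N0=(alive,v1) N0.N1=(alive,v1) N0.N2=(alive,v0)
Op 5: N0 marks N2=alive -> (alive,v1)
Op 6: gossip N1<->N2 -> N1.N0=(alive,v1) N1.N1=(alive,v1) N1.N2=(alive,v0) | N2.N0=(alive,v1) N2.N1=(alive,v1) N2.N2=(alive,v0)
Op 7: N1 marks N2=dead -> (dead,v1)

Answer: N0=alive,1 N1=alive,1 N2=dead,1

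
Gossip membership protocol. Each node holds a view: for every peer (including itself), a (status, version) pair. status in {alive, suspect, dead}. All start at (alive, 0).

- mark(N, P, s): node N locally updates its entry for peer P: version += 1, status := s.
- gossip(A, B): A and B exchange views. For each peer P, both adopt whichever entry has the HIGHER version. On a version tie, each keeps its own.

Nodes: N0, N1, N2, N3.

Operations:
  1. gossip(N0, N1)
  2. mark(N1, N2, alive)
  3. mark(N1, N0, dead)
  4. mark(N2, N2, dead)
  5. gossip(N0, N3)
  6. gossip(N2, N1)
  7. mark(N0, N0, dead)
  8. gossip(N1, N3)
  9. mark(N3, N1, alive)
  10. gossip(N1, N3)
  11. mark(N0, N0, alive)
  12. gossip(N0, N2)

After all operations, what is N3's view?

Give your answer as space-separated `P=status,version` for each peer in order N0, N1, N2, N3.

Op 1: gossip N0<->N1 -> N0.N0=(alive,v0) N0.N1=(alive,v0) N0.N2=(alive,v0) N0.N3=(alive,v0) | N1.N0=(alive,v0) N1.N1=(alive,v0) N1.N2=(alive,v0) N1.N3=(alive,v0)
Op 2: N1 marks N2=alive -> (alive,v1)
Op 3: N1 marks N0=dead -> (dead,v1)
Op 4: N2 marks N2=dead -> (dead,v1)
Op 5: gossip N0<->N3 -> N0.N0=(alive,v0) N0.N1=(alive,v0) N0.N2=(alive,v0) N0.N3=(alive,v0) | N3.N0=(alive,v0) N3.N1=(alive,v0) N3.N2=(alive,v0) N3.N3=(alive,v0)
Op 6: gossip N2<->N1 -> N2.N0=(dead,v1) N2.N1=(alive,v0) N2.N2=(dead,v1) N2.N3=(alive,v0) | N1.N0=(dead,v1) N1.N1=(alive,v0) N1.N2=(alive,v1) N1.N3=(alive,v0)
Op 7: N0 marks N0=dead -> (dead,v1)
Op 8: gossip N1<->N3 -> N1.N0=(dead,v1) N1.N1=(alive,v0) N1.N2=(alive,v1) N1.N3=(alive,v0) | N3.N0=(dead,v1) N3.N1=(alive,v0) N3.N2=(alive,v1) N3.N3=(alive,v0)
Op 9: N3 marks N1=alive -> (alive,v1)
Op 10: gossip N1<->N3 -> N1.N0=(dead,v1) N1.N1=(alive,v1) N1.N2=(alive,v1) N1.N3=(alive,v0) | N3.N0=(dead,v1) N3.N1=(alive,v1) N3.N2=(alive,v1) N3.N3=(alive,v0)
Op 11: N0 marks N0=alive -> (alive,v2)
Op 12: gossip N0<->N2 -> N0.N0=(alive,v2) N0.N1=(alive,v0) N0.N2=(dead,v1) N0.N3=(alive,v0) | N2.N0=(alive,v2) N2.N1=(alive,v0) N2.N2=(dead,v1) N2.N3=(alive,v0)

Answer: N0=dead,1 N1=alive,1 N2=alive,1 N3=alive,0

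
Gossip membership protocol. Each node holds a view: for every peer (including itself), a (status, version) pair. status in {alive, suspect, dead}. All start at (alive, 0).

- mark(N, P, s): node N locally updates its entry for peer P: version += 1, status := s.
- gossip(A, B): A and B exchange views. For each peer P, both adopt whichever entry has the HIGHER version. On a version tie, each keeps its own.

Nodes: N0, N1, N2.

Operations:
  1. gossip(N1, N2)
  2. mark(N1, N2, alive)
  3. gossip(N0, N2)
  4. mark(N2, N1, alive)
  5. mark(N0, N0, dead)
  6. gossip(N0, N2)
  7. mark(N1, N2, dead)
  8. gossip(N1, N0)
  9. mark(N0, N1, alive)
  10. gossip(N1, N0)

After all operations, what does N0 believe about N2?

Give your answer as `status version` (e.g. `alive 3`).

Answer: dead 2

Derivation:
Op 1: gossip N1<->N2 -> N1.N0=(alive,v0) N1.N1=(alive,v0) N1.N2=(alive,v0) | N2.N0=(alive,v0) N2.N1=(alive,v0) N2.N2=(alive,v0)
Op 2: N1 marks N2=alive -> (alive,v1)
Op 3: gossip N0<->N2 -> N0.N0=(alive,v0) N0.N1=(alive,v0) N0.N2=(alive,v0) | N2.N0=(alive,v0) N2.N1=(alive,v0) N2.N2=(alive,v0)
Op 4: N2 marks N1=alive -> (alive,v1)
Op 5: N0 marks N0=dead -> (dead,v1)
Op 6: gossip N0<->N2 -> N0.N0=(dead,v1) N0.N1=(alive,v1) N0.N2=(alive,v0) | N2.N0=(dead,v1) N2.N1=(alive,v1) N2.N2=(alive,v0)
Op 7: N1 marks N2=dead -> (dead,v2)
Op 8: gossip N1<->N0 -> N1.N0=(dead,v1) N1.N1=(alive,v1) N1.N2=(dead,v2) | N0.N0=(dead,v1) N0.N1=(alive,v1) N0.N2=(dead,v2)
Op 9: N0 marks N1=alive -> (alive,v2)
Op 10: gossip N1<->N0 -> N1.N0=(dead,v1) N1.N1=(alive,v2) N1.N2=(dead,v2) | N0.N0=(dead,v1) N0.N1=(alive,v2) N0.N2=(dead,v2)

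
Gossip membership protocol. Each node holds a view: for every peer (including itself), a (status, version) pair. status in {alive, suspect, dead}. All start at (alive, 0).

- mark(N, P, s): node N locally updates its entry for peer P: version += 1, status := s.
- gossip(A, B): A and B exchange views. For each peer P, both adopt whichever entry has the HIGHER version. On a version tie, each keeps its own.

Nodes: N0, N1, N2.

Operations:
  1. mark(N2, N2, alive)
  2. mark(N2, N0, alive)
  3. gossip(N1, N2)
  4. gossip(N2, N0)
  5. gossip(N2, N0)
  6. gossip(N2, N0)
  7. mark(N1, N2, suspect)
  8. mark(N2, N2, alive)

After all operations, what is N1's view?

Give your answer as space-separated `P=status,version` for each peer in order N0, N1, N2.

Op 1: N2 marks N2=alive -> (alive,v1)
Op 2: N2 marks N0=alive -> (alive,v1)
Op 3: gossip N1<->N2 -> N1.N0=(alive,v1) N1.N1=(alive,v0) N1.N2=(alive,v1) | N2.N0=(alive,v1) N2.N1=(alive,v0) N2.N2=(alive,v1)
Op 4: gossip N2<->N0 -> N2.N0=(alive,v1) N2.N1=(alive,v0) N2.N2=(alive,v1) | N0.N0=(alive,v1) N0.N1=(alive,v0) N0.N2=(alive,v1)
Op 5: gossip N2<->N0 -> N2.N0=(alive,v1) N2.N1=(alive,v0) N2.N2=(alive,v1) | N0.N0=(alive,v1) N0.N1=(alive,v0) N0.N2=(alive,v1)
Op 6: gossip N2<->N0 -> N2.N0=(alive,v1) N2.N1=(alive,v0) N2.N2=(alive,v1) | N0.N0=(alive,v1) N0.N1=(alive,v0) N0.N2=(alive,v1)
Op 7: N1 marks N2=suspect -> (suspect,v2)
Op 8: N2 marks N2=alive -> (alive,v2)

Answer: N0=alive,1 N1=alive,0 N2=suspect,2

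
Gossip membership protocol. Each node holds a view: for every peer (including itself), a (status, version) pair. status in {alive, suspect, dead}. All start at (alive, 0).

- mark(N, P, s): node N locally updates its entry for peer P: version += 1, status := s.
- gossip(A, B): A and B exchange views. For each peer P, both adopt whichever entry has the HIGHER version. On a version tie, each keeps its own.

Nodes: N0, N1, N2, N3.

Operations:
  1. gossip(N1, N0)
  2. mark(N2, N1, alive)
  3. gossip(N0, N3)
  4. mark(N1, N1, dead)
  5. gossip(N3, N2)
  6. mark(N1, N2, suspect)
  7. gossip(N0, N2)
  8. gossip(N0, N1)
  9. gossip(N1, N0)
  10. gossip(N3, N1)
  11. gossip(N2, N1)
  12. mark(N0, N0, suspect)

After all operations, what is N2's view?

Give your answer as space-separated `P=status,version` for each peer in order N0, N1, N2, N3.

Op 1: gossip N1<->N0 -> N1.N0=(alive,v0) N1.N1=(alive,v0) N1.N2=(alive,v0) N1.N3=(alive,v0) | N0.N0=(alive,v0) N0.N1=(alive,v0) N0.N2=(alive,v0) N0.N3=(alive,v0)
Op 2: N2 marks N1=alive -> (alive,v1)
Op 3: gossip N0<->N3 -> N0.N0=(alive,v0) N0.N1=(alive,v0) N0.N2=(alive,v0) N0.N3=(alive,v0) | N3.N0=(alive,v0) N3.N1=(alive,v0) N3.N2=(alive,v0) N3.N3=(alive,v0)
Op 4: N1 marks N1=dead -> (dead,v1)
Op 5: gossip N3<->N2 -> N3.N0=(alive,v0) N3.N1=(alive,v1) N3.N2=(alive,v0) N3.N3=(alive,v0) | N2.N0=(alive,v0) N2.N1=(alive,v1) N2.N2=(alive,v0) N2.N3=(alive,v0)
Op 6: N1 marks N2=suspect -> (suspect,v1)
Op 7: gossip N0<->N2 -> N0.N0=(alive,v0) N0.N1=(alive,v1) N0.N2=(alive,v0) N0.N3=(alive,v0) | N2.N0=(alive,v0) N2.N1=(alive,v1) N2.N2=(alive,v0) N2.N3=(alive,v0)
Op 8: gossip N0<->N1 -> N0.N0=(alive,v0) N0.N1=(alive,v1) N0.N2=(suspect,v1) N0.N3=(alive,v0) | N1.N0=(alive,v0) N1.N1=(dead,v1) N1.N2=(suspect,v1) N1.N3=(alive,v0)
Op 9: gossip N1<->N0 -> N1.N0=(alive,v0) N1.N1=(dead,v1) N1.N2=(suspect,v1) N1.N3=(alive,v0) | N0.N0=(alive,v0) N0.N1=(alive,v1) N0.N2=(suspect,v1) N0.N3=(alive,v0)
Op 10: gossip N3<->N1 -> N3.N0=(alive,v0) N3.N1=(alive,v1) N3.N2=(suspect,v1) N3.N3=(alive,v0) | N1.N0=(alive,v0) N1.N1=(dead,v1) N1.N2=(suspect,v1) N1.N3=(alive,v0)
Op 11: gossip N2<->N1 -> N2.N0=(alive,v0) N2.N1=(alive,v1) N2.N2=(suspect,v1) N2.N3=(alive,v0) | N1.N0=(alive,v0) N1.N1=(dead,v1) N1.N2=(suspect,v1) N1.N3=(alive,v0)
Op 12: N0 marks N0=suspect -> (suspect,v1)

Answer: N0=alive,0 N1=alive,1 N2=suspect,1 N3=alive,0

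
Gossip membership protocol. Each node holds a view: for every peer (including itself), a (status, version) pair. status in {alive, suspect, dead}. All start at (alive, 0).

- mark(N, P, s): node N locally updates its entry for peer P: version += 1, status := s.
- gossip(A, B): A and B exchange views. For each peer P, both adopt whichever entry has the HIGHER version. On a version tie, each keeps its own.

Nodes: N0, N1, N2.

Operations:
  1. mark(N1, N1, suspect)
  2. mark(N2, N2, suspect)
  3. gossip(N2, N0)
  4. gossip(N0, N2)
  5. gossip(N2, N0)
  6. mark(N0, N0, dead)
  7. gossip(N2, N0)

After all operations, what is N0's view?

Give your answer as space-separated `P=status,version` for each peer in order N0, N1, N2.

Answer: N0=dead,1 N1=alive,0 N2=suspect,1

Derivation:
Op 1: N1 marks N1=suspect -> (suspect,v1)
Op 2: N2 marks N2=suspect -> (suspect,v1)
Op 3: gossip N2<->N0 -> N2.N0=(alive,v0) N2.N1=(alive,v0) N2.N2=(suspect,v1) | N0.N0=(alive,v0) N0.N1=(alive,v0) N0.N2=(suspect,v1)
Op 4: gossip N0<->N2 -> N0.N0=(alive,v0) N0.N1=(alive,v0) N0.N2=(suspect,v1) | N2.N0=(alive,v0) N2.N1=(alive,v0) N2.N2=(suspect,v1)
Op 5: gossip N2<->N0 -> N2.N0=(alive,v0) N2.N1=(alive,v0) N2.N2=(suspect,v1) | N0.N0=(alive,v0) N0.N1=(alive,v0) N0.N2=(suspect,v1)
Op 6: N0 marks N0=dead -> (dead,v1)
Op 7: gossip N2<->N0 -> N2.N0=(dead,v1) N2.N1=(alive,v0) N2.N2=(suspect,v1) | N0.N0=(dead,v1) N0.N1=(alive,v0) N0.N2=(suspect,v1)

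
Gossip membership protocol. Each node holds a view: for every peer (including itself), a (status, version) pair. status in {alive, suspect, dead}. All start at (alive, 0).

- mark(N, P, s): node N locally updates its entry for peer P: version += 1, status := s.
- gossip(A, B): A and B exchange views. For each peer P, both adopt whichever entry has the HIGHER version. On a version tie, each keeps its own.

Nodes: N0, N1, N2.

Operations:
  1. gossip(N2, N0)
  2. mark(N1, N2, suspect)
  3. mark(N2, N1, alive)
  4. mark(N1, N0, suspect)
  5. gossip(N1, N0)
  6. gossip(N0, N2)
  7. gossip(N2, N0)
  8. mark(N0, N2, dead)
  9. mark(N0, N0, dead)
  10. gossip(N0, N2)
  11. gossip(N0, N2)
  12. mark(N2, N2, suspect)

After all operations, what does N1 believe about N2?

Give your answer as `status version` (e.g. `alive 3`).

Answer: suspect 1

Derivation:
Op 1: gossip N2<->N0 -> N2.N0=(alive,v0) N2.N1=(alive,v0) N2.N2=(alive,v0) | N0.N0=(alive,v0) N0.N1=(alive,v0) N0.N2=(alive,v0)
Op 2: N1 marks N2=suspect -> (suspect,v1)
Op 3: N2 marks N1=alive -> (alive,v1)
Op 4: N1 marks N0=suspect -> (suspect,v1)
Op 5: gossip N1<->N0 -> N1.N0=(suspect,v1) N1.N1=(alive,v0) N1.N2=(suspect,v1) | N0.N0=(suspect,v1) N0.N1=(alive,v0) N0.N2=(suspect,v1)
Op 6: gossip N0<->N2 -> N0.N0=(suspect,v1) N0.N1=(alive,v1) N0.N2=(suspect,v1) | N2.N0=(suspect,v1) N2.N1=(alive,v1) N2.N2=(suspect,v1)
Op 7: gossip N2<->N0 -> N2.N0=(suspect,v1) N2.N1=(alive,v1) N2.N2=(suspect,v1) | N0.N0=(suspect,v1) N0.N1=(alive,v1) N0.N2=(suspect,v1)
Op 8: N0 marks N2=dead -> (dead,v2)
Op 9: N0 marks N0=dead -> (dead,v2)
Op 10: gossip N0<->N2 -> N0.N0=(dead,v2) N0.N1=(alive,v1) N0.N2=(dead,v2) | N2.N0=(dead,v2) N2.N1=(alive,v1) N2.N2=(dead,v2)
Op 11: gossip N0<->N2 -> N0.N0=(dead,v2) N0.N1=(alive,v1) N0.N2=(dead,v2) | N2.N0=(dead,v2) N2.N1=(alive,v1) N2.N2=(dead,v2)
Op 12: N2 marks N2=suspect -> (suspect,v3)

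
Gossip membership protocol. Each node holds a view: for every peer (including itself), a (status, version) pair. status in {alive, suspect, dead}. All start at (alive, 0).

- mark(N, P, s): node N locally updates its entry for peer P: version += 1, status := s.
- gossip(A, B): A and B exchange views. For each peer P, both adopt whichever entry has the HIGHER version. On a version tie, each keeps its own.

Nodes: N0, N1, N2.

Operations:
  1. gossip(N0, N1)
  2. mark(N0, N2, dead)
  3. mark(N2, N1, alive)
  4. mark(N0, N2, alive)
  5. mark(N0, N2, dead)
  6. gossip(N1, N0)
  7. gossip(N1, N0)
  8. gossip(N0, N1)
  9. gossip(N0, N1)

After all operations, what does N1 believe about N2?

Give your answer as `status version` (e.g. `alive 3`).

Answer: dead 3

Derivation:
Op 1: gossip N0<->N1 -> N0.N0=(alive,v0) N0.N1=(alive,v0) N0.N2=(alive,v0) | N1.N0=(alive,v0) N1.N1=(alive,v0) N1.N2=(alive,v0)
Op 2: N0 marks N2=dead -> (dead,v1)
Op 3: N2 marks N1=alive -> (alive,v1)
Op 4: N0 marks N2=alive -> (alive,v2)
Op 5: N0 marks N2=dead -> (dead,v3)
Op 6: gossip N1<->N0 -> N1.N0=(alive,v0) N1.N1=(alive,v0) N1.N2=(dead,v3) | N0.N0=(alive,v0) N0.N1=(alive,v0) N0.N2=(dead,v3)
Op 7: gossip N1<->N0 -> N1.N0=(alive,v0) N1.N1=(alive,v0) N1.N2=(dead,v3) | N0.N0=(alive,v0) N0.N1=(alive,v0) N0.N2=(dead,v3)
Op 8: gossip N0<->N1 -> N0.N0=(alive,v0) N0.N1=(alive,v0) N0.N2=(dead,v3) | N1.N0=(alive,v0) N1.N1=(alive,v0) N1.N2=(dead,v3)
Op 9: gossip N0<->N1 -> N0.N0=(alive,v0) N0.N1=(alive,v0) N0.N2=(dead,v3) | N1.N0=(alive,v0) N1.N1=(alive,v0) N1.N2=(dead,v3)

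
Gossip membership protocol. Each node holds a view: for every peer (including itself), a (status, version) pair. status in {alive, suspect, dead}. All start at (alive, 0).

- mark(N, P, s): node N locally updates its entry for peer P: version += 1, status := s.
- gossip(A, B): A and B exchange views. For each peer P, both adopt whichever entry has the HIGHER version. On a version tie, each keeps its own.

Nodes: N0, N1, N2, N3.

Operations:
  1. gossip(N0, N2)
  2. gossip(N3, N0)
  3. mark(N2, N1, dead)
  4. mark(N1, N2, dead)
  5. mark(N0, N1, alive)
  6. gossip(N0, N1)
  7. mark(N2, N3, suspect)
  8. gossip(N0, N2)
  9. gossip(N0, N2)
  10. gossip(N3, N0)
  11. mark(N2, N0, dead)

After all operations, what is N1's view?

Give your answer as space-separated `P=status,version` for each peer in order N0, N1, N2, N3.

Op 1: gossip N0<->N2 -> N0.N0=(alive,v0) N0.N1=(alive,v0) N0.N2=(alive,v0) N0.N3=(alive,v0) | N2.N0=(alive,v0) N2.N1=(alive,v0) N2.N2=(alive,v0) N2.N3=(alive,v0)
Op 2: gossip N3<->N0 -> N3.N0=(alive,v0) N3.N1=(alive,v0) N3.N2=(alive,v0) N3.N3=(alive,v0) | N0.N0=(alive,v0) N0.N1=(alive,v0) N0.N2=(alive,v0) N0.N3=(alive,v0)
Op 3: N2 marks N1=dead -> (dead,v1)
Op 4: N1 marks N2=dead -> (dead,v1)
Op 5: N0 marks N1=alive -> (alive,v1)
Op 6: gossip N0<->N1 -> N0.N0=(alive,v0) N0.N1=(alive,v1) N0.N2=(dead,v1) N0.N3=(alive,v0) | N1.N0=(alive,v0) N1.N1=(alive,v1) N1.N2=(dead,v1) N1.N3=(alive,v0)
Op 7: N2 marks N3=suspect -> (suspect,v1)
Op 8: gossip N0<->N2 -> N0.N0=(alive,v0) N0.N1=(alive,v1) N0.N2=(dead,v1) N0.N3=(suspect,v1) | N2.N0=(alive,v0) N2.N1=(dead,v1) N2.N2=(dead,v1) N2.N3=(suspect,v1)
Op 9: gossip N0<->N2 -> N0.N0=(alive,v0) N0.N1=(alive,v1) N0.N2=(dead,v1) N0.N3=(suspect,v1) | N2.N0=(alive,v0) N2.N1=(dead,v1) N2.N2=(dead,v1) N2.N3=(suspect,v1)
Op 10: gossip N3<->N0 -> N3.N0=(alive,v0) N3.N1=(alive,v1) N3.N2=(dead,v1) N3.N3=(suspect,v1) | N0.N0=(alive,v0) N0.N1=(alive,v1) N0.N2=(dead,v1) N0.N3=(suspect,v1)
Op 11: N2 marks N0=dead -> (dead,v1)

Answer: N0=alive,0 N1=alive,1 N2=dead,1 N3=alive,0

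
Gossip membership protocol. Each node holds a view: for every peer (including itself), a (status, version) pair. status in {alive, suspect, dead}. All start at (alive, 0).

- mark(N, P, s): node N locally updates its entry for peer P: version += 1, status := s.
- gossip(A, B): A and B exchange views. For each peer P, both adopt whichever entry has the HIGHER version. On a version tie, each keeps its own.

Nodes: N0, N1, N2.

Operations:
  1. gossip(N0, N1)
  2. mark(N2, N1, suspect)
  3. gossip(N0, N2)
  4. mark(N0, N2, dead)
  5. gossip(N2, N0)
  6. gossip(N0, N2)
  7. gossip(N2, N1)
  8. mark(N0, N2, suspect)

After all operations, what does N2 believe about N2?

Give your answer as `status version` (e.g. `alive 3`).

Answer: dead 1

Derivation:
Op 1: gossip N0<->N1 -> N0.N0=(alive,v0) N0.N1=(alive,v0) N0.N2=(alive,v0) | N1.N0=(alive,v0) N1.N1=(alive,v0) N1.N2=(alive,v0)
Op 2: N2 marks N1=suspect -> (suspect,v1)
Op 3: gossip N0<->N2 -> N0.N0=(alive,v0) N0.N1=(suspect,v1) N0.N2=(alive,v0) | N2.N0=(alive,v0) N2.N1=(suspect,v1) N2.N2=(alive,v0)
Op 4: N0 marks N2=dead -> (dead,v1)
Op 5: gossip N2<->N0 -> N2.N0=(alive,v0) N2.N1=(suspect,v1) N2.N2=(dead,v1) | N0.N0=(alive,v0) N0.N1=(suspect,v1) N0.N2=(dead,v1)
Op 6: gossip N0<->N2 -> N0.N0=(alive,v0) N0.N1=(suspect,v1) N0.N2=(dead,v1) | N2.N0=(alive,v0) N2.N1=(suspect,v1) N2.N2=(dead,v1)
Op 7: gossip N2<->N1 -> N2.N0=(alive,v0) N2.N1=(suspect,v1) N2.N2=(dead,v1) | N1.N0=(alive,v0) N1.N1=(suspect,v1) N1.N2=(dead,v1)
Op 8: N0 marks N2=suspect -> (suspect,v2)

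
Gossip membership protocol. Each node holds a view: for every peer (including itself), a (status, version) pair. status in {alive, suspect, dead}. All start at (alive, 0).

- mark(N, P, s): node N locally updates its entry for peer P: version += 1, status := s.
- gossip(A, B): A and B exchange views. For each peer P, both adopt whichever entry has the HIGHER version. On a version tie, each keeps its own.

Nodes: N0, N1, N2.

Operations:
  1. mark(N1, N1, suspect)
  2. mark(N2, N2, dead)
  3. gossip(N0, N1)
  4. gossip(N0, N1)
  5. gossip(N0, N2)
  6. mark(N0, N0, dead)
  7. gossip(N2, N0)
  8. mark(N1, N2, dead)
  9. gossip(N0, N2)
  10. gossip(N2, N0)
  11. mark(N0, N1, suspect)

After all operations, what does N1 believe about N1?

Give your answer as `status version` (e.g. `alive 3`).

Op 1: N1 marks N1=suspect -> (suspect,v1)
Op 2: N2 marks N2=dead -> (dead,v1)
Op 3: gossip N0<->N1 -> N0.N0=(alive,v0) N0.N1=(suspect,v1) N0.N2=(alive,v0) | N1.N0=(alive,v0) N1.N1=(suspect,v1) N1.N2=(alive,v0)
Op 4: gossip N0<->N1 -> N0.N0=(alive,v0) N0.N1=(suspect,v1) N0.N2=(alive,v0) | N1.N0=(alive,v0) N1.N1=(suspect,v1) N1.N2=(alive,v0)
Op 5: gossip N0<->N2 -> N0.N0=(alive,v0) N0.N1=(suspect,v1) N0.N2=(dead,v1) | N2.N0=(alive,v0) N2.N1=(suspect,v1) N2.N2=(dead,v1)
Op 6: N0 marks N0=dead -> (dead,v1)
Op 7: gossip N2<->N0 -> N2.N0=(dead,v1) N2.N1=(suspect,v1) N2.N2=(dead,v1) | N0.N0=(dead,v1) N0.N1=(suspect,v1) N0.N2=(dead,v1)
Op 8: N1 marks N2=dead -> (dead,v1)
Op 9: gossip N0<->N2 -> N0.N0=(dead,v1) N0.N1=(suspect,v1) N0.N2=(dead,v1) | N2.N0=(dead,v1) N2.N1=(suspect,v1) N2.N2=(dead,v1)
Op 10: gossip N2<->N0 -> N2.N0=(dead,v1) N2.N1=(suspect,v1) N2.N2=(dead,v1) | N0.N0=(dead,v1) N0.N1=(suspect,v1) N0.N2=(dead,v1)
Op 11: N0 marks N1=suspect -> (suspect,v2)

Answer: suspect 1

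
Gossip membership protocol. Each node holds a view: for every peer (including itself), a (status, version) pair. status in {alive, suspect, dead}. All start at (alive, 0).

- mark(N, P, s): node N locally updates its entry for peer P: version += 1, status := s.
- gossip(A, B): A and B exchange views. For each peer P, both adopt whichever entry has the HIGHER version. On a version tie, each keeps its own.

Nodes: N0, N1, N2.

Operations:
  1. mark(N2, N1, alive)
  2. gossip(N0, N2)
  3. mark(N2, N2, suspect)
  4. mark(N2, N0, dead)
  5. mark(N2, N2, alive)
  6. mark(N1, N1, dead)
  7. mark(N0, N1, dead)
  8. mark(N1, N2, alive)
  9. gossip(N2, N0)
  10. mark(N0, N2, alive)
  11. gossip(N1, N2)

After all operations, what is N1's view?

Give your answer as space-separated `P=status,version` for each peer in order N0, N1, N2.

Answer: N0=dead,1 N1=dead,2 N2=alive,2

Derivation:
Op 1: N2 marks N1=alive -> (alive,v1)
Op 2: gossip N0<->N2 -> N0.N0=(alive,v0) N0.N1=(alive,v1) N0.N2=(alive,v0) | N2.N0=(alive,v0) N2.N1=(alive,v1) N2.N2=(alive,v0)
Op 3: N2 marks N2=suspect -> (suspect,v1)
Op 4: N2 marks N0=dead -> (dead,v1)
Op 5: N2 marks N2=alive -> (alive,v2)
Op 6: N1 marks N1=dead -> (dead,v1)
Op 7: N0 marks N1=dead -> (dead,v2)
Op 8: N1 marks N2=alive -> (alive,v1)
Op 9: gossip N2<->N0 -> N2.N0=(dead,v1) N2.N1=(dead,v2) N2.N2=(alive,v2) | N0.N0=(dead,v1) N0.N1=(dead,v2) N0.N2=(alive,v2)
Op 10: N0 marks N2=alive -> (alive,v3)
Op 11: gossip N1<->N2 -> N1.N0=(dead,v1) N1.N1=(dead,v2) N1.N2=(alive,v2) | N2.N0=(dead,v1) N2.N1=(dead,v2) N2.N2=(alive,v2)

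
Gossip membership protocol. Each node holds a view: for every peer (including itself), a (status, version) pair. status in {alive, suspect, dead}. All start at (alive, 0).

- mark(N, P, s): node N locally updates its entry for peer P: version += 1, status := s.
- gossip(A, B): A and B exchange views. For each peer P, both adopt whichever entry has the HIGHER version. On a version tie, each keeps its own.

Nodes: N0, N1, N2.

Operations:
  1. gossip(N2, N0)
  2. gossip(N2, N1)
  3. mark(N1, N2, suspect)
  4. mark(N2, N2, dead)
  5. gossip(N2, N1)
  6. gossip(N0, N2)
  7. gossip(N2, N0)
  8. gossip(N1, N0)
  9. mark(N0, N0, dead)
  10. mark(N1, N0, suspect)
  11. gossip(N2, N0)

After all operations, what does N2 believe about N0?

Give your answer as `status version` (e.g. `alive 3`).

Op 1: gossip N2<->N0 -> N2.N0=(alive,v0) N2.N1=(alive,v0) N2.N2=(alive,v0) | N0.N0=(alive,v0) N0.N1=(alive,v0) N0.N2=(alive,v0)
Op 2: gossip N2<->N1 -> N2.N0=(alive,v0) N2.N1=(alive,v0) N2.N2=(alive,v0) | N1.N0=(alive,v0) N1.N1=(alive,v0) N1.N2=(alive,v0)
Op 3: N1 marks N2=suspect -> (suspect,v1)
Op 4: N2 marks N2=dead -> (dead,v1)
Op 5: gossip N2<->N1 -> N2.N0=(alive,v0) N2.N1=(alive,v0) N2.N2=(dead,v1) | N1.N0=(alive,v0) N1.N1=(alive,v0) N1.N2=(suspect,v1)
Op 6: gossip N0<->N2 -> N0.N0=(alive,v0) N0.N1=(alive,v0) N0.N2=(dead,v1) | N2.N0=(alive,v0) N2.N1=(alive,v0) N2.N2=(dead,v1)
Op 7: gossip N2<->N0 -> N2.N0=(alive,v0) N2.N1=(alive,v0) N2.N2=(dead,v1) | N0.N0=(alive,v0) N0.N1=(alive,v0) N0.N2=(dead,v1)
Op 8: gossip N1<->N0 -> N1.N0=(alive,v0) N1.N1=(alive,v0) N1.N2=(suspect,v1) | N0.N0=(alive,v0) N0.N1=(alive,v0) N0.N2=(dead,v1)
Op 9: N0 marks N0=dead -> (dead,v1)
Op 10: N1 marks N0=suspect -> (suspect,v1)
Op 11: gossip N2<->N0 -> N2.N0=(dead,v1) N2.N1=(alive,v0) N2.N2=(dead,v1) | N0.N0=(dead,v1) N0.N1=(alive,v0) N0.N2=(dead,v1)

Answer: dead 1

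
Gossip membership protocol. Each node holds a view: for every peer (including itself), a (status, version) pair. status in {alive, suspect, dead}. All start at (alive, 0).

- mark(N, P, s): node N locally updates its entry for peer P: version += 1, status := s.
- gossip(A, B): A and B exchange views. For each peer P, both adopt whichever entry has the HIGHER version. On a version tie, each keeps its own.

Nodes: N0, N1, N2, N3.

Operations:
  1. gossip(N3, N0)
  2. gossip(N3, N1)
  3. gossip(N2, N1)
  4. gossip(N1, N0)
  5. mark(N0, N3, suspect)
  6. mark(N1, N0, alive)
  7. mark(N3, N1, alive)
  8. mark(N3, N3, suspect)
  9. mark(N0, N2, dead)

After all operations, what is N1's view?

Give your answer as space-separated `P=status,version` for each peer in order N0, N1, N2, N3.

Answer: N0=alive,1 N1=alive,0 N2=alive,0 N3=alive,0

Derivation:
Op 1: gossip N3<->N0 -> N3.N0=(alive,v0) N3.N1=(alive,v0) N3.N2=(alive,v0) N3.N3=(alive,v0) | N0.N0=(alive,v0) N0.N1=(alive,v0) N0.N2=(alive,v0) N0.N3=(alive,v0)
Op 2: gossip N3<->N1 -> N3.N0=(alive,v0) N3.N1=(alive,v0) N3.N2=(alive,v0) N3.N3=(alive,v0) | N1.N0=(alive,v0) N1.N1=(alive,v0) N1.N2=(alive,v0) N1.N3=(alive,v0)
Op 3: gossip N2<->N1 -> N2.N0=(alive,v0) N2.N1=(alive,v0) N2.N2=(alive,v0) N2.N3=(alive,v0) | N1.N0=(alive,v0) N1.N1=(alive,v0) N1.N2=(alive,v0) N1.N3=(alive,v0)
Op 4: gossip N1<->N0 -> N1.N0=(alive,v0) N1.N1=(alive,v0) N1.N2=(alive,v0) N1.N3=(alive,v0) | N0.N0=(alive,v0) N0.N1=(alive,v0) N0.N2=(alive,v0) N0.N3=(alive,v0)
Op 5: N0 marks N3=suspect -> (suspect,v1)
Op 6: N1 marks N0=alive -> (alive,v1)
Op 7: N3 marks N1=alive -> (alive,v1)
Op 8: N3 marks N3=suspect -> (suspect,v1)
Op 9: N0 marks N2=dead -> (dead,v1)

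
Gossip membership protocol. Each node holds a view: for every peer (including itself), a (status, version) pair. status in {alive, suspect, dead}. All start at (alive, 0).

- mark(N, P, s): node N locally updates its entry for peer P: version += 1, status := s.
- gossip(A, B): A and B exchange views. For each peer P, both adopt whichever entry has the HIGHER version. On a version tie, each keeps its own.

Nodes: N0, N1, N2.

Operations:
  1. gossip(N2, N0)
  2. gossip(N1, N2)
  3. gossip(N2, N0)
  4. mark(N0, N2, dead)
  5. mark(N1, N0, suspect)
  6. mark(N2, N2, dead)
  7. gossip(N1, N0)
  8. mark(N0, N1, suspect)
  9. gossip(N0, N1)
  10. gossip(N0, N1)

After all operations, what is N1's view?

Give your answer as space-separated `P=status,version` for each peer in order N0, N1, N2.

Answer: N0=suspect,1 N1=suspect,1 N2=dead,1

Derivation:
Op 1: gossip N2<->N0 -> N2.N0=(alive,v0) N2.N1=(alive,v0) N2.N2=(alive,v0) | N0.N0=(alive,v0) N0.N1=(alive,v0) N0.N2=(alive,v0)
Op 2: gossip N1<->N2 -> N1.N0=(alive,v0) N1.N1=(alive,v0) N1.N2=(alive,v0) | N2.N0=(alive,v0) N2.N1=(alive,v0) N2.N2=(alive,v0)
Op 3: gossip N2<->N0 -> N2.N0=(alive,v0) N2.N1=(alive,v0) N2.N2=(alive,v0) | N0.N0=(alive,v0) N0.N1=(alive,v0) N0.N2=(alive,v0)
Op 4: N0 marks N2=dead -> (dead,v1)
Op 5: N1 marks N0=suspect -> (suspect,v1)
Op 6: N2 marks N2=dead -> (dead,v1)
Op 7: gossip N1<->N0 -> N1.N0=(suspect,v1) N1.N1=(alive,v0) N1.N2=(dead,v1) | N0.N0=(suspect,v1) N0.N1=(alive,v0) N0.N2=(dead,v1)
Op 8: N0 marks N1=suspect -> (suspect,v1)
Op 9: gossip N0<->N1 -> N0.N0=(suspect,v1) N0.N1=(suspect,v1) N0.N2=(dead,v1) | N1.N0=(suspect,v1) N1.N1=(suspect,v1) N1.N2=(dead,v1)
Op 10: gossip N0<->N1 -> N0.N0=(suspect,v1) N0.N1=(suspect,v1) N0.N2=(dead,v1) | N1.N0=(suspect,v1) N1.N1=(suspect,v1) N1.N2=(dead,v1)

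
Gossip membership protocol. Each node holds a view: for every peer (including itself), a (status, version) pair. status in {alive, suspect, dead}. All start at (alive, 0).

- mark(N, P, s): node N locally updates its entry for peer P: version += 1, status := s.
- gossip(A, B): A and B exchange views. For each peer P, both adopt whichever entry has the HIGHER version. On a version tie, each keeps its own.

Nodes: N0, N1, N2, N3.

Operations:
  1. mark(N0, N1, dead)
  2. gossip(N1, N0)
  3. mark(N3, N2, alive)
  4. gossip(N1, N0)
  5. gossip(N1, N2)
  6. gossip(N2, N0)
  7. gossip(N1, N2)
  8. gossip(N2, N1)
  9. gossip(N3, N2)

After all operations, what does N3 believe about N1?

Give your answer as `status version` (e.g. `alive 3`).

Op 1: N0 marks N1=dead -> (dead,v1)
Op 2: gossip N1<->N0 -> N1.N0=(alive,v0) N1.N1=(dead,v1) N1.N2=(alive,v0) N1.N3=(alive,v0) | N0.N0=(alive,v0) N0.N1=(dead,v1) N0.N2=(alive,v0) N0.N3=(alive,v0)
Op 3: N3 marks N2=alive -> (alive,v1)
Op 4: gossip N1<->N0 -> N1.N0=(alive,v0) N1.N1=(dead,v1) N1.N2=(alive,v0) N1.N3=(alive,v0) | N0.N0=(alive,v0) N0.N1=(dead,v1) N0.N2=(alive,v0) N0.N3=(alive,v0)
Op 5: gossip N1<->N2 -> N1.N0=(alive,v0) N1.N1=(dead,v1) N1.N2=(alive,v0) N1.N3=(alive,v0) | N2.N0=(alive,v0) N2.N1=(dead,v1) N2.N2=(alive,v0) N2.N3=(alive,v0)
Op 6: gossip N2<->N0 -> N2.N0=(alive,v0) N2.N1=(dead,v1) N2.N2=(alive,v0) N2.N3=(alive,v0) | N0.N0=(alive,v0) N0.N1=(dead,v1) N0.N2=(alive,v0) N0.N3=(alive,v0)
Op 7: gossip N1<->N2 -> N1.N0=(alive,v0) N1.N1=(dead,v1) N1.N2=(alive,v0) N1.N3=(alive,v0) | N2.N0=(alive,v0) N2.N1=(dead,v1) N2.N2=(alive,v0) N2.N3=(alive,v0)
Op 8: gossip N2<->N1 -> N2.N0=(alive,v0) N2.N1=(dead,v1) N2.N2=(alive,v0) N2.N3=(alive,v0) | N1.N0=(alive,v0) N1.N1=(dead,v1) N1.N2=(alive,v0) N1.N3=(alive,v0)
Op 9: gossip N3<->N2 -> N3.N0=(alive,v0) N3.N1=(dead,v1) N3.N2=(alive,v1) N3.N3=(alive,v0) | N2.N0=(alive,v0) N2.N1=(dead,v1) N2.N2=(alive,v1) N2.N3=(alive,v0)

Answer: dead 1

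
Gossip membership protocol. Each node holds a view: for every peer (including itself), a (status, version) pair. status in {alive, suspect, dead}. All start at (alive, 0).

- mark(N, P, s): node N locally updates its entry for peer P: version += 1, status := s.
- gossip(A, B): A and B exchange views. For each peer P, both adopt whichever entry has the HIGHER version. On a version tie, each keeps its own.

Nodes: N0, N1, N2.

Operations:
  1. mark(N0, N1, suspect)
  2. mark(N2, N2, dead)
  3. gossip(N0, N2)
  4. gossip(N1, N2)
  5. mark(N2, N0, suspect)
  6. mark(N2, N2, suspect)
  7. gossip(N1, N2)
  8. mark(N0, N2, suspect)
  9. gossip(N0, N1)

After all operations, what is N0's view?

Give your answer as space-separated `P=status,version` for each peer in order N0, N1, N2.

Op 1: N0 marks N1=suspect -> (suspect,v1)
Op 2: N2 marks N2=dead -> (dead,v1)
Op 3: gossip N0<->N2 -> N0.N0=(alive,v0) N0.N1=(suspect,v1) N0.N2=(dead,v1) | N2.N0=(alive,v0) N2.N1=(suspect,v1) N2.N2=(dead,v1)
Op 4: gossip N1<->N2 -> N1.N0=(alive,v0) N1.N1=(suspect,v1) N1.N2=(dead,v1) | N2.N0=(alive,v0) N2.N1=(suspect,v1) N2.N2=(dead,v1)
Op 5: N2 marks N0=suspect -> (suspect,v1)
Op 6: N2 marks N2=suspect -> (suspect,v2)
Op 7: gossip N1<->N2 -> N1.N0=(suspect,v1) N1.N1=(suspect,v1) N1.N2=(suspect,v2) | N2.N0=(suspect,v1) N2.N1=(suspect,v1) N2.N2=(suspect,v2)
Op 8: N0 marks N2=suspect -> (suspect,v2)
Op 9: gossip N0<->N1 -> N0.N0=(suspect,v1) N0.N1=(suspect,v1) N0.N2=(suspect,v2) | N1.N0=(suspect,v1) N1.N1=(suspect,v1) N1.N2=(suspect,v2)

Answer: N0=suspect,1 N1=suspect,1 N2=suspect,2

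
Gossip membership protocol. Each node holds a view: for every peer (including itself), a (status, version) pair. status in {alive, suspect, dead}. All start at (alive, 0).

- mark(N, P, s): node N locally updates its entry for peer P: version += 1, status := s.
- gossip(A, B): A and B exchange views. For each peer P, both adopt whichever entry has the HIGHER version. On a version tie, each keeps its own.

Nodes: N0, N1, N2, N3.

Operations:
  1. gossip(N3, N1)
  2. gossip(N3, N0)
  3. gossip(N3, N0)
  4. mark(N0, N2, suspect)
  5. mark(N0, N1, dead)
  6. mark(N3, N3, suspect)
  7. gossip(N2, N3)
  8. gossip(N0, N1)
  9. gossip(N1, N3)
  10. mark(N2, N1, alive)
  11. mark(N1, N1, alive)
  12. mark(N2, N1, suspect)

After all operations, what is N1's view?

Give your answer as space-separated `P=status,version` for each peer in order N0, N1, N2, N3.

Answer: N0=alive,0 N1=alive,2 N2=suspect,1 N3=suspect,1

Derivation:
Op 1: gossip N3<->N1 -> N3.N0=(alive,v0) N3.N1=(alive,v0) N3.N2=(alive,v0) N3.N3=(alive,v0) | N1.N0=(alive,v0) N1.N1=(alive,v0) N1.N2=(alive,v0) N1.N3=(alive,v0)
Op 2: gossip N3<->N0 -> N3.N0=(alive,v0) N3.N1=(alive,v0) N3.N2=(alive,v0) N3.N3=(alive,v0) | N0.N0=(alive,v0) N0.N1=(alive,v0) N0.N2=(alive,v0) N0.N3=(alive,v0)
Op 3: gossip N3<->N0 -> N3.N0=(alive,v0) N3.N1=(alive,v0) N3.N2=(alive,v0) N3.N3=(alive,v0) | N0.N0=(alive,v0) N0.N1=(alive,v0) N0.N2=(alive,v0) N0.N3=(alive,v0)
Op 4: N0 marks N2=suspect -> (suspect,v1)
Op 5: N0 marks N1=dead -> (dead,v1)
Op 6: N3 marks N3=suspect -> (suspect,v1)
Op 7: gossip N2<->N3 -> N2.N0=(alive,v0) N2.N1=(alive,v0) N2.N2=(alive,v0) N2.N3=(suspect,v1) | N3.N0=(alive,v0) N3.N1=(alive,v0) N3.N2=(alive,v0) N3.N3=(suspect,v1)
Op 8: gossip N0<->N1 -> N0.N0=(alive,v0) N0.N1=(dead,v1) N0.N2=(suspect,v1) N0.N3=(alive,v0) | N1.N0=(alive,v0) N1.N1=(dead,v1) N1.N2=(suspect,v1) N1.N3=(alive,v0)
Op 9: gossip N1<->N3 -> N1.N0=(alive,v0) N1.N1=(dead,v1) N1.N2=(suspect,v1) N1.N3=(suspect,v1) | N3.N0=(alive,v0) N3.N1=(dead,v1) N3.N2=(suspect,v1) N3.N3=(suspect,v1)
Op 10: N2 marks N1=alive -> (alive,v1)
Op 11: N1 marks N1=alive -> (alive,v2)
Op 12: N2 marks N1=suspect -> (suspect,v2)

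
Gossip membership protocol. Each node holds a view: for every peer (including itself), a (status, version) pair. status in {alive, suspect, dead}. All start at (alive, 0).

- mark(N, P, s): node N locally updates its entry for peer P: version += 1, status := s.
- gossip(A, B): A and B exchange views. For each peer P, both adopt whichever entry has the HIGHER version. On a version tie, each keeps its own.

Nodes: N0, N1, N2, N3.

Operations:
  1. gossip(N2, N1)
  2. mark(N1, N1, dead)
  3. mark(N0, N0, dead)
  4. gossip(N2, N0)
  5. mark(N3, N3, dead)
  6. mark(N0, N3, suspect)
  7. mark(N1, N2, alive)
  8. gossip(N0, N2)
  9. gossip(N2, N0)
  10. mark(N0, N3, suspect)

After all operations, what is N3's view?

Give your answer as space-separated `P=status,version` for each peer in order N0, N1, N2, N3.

Op 1: gossip N2<->N1 -> N2.N0=(alive,v0) N2.N1=(alive,v0) N2.N2=(alive,v0) N2.N3=(alive,v0) | N1.N0=(alive,v0) N1.N1=(alive,v0) N1.N2=(alive,v0) N1.N3=(alive,v0)
Op 2: N1 marks N1=dead -> (dead,v1)
Op 3: N0 marks N0=dead -> (dead,v1)
Op 4: gossip N2<->N0 -> N2.N0=(dead,v1) N2.N1=(alive,v0) N2.N2=(alive,v0) N2.N3=(alive,v0) | N0.N0=(dead,v1) N0.N1=(alive,v0) N0.N2=(alive,v0) N0.N3=(alive,v0)
Op 5: N3 marks N3=dead -> (dead,v1)
Op 6: N0 marks N3=suspect -> (suspect,v1)
Op 7: N1 marks N2=alive -> (alive,v1)
Op 8: gossip N0<->N2 -> N0.N0=(dead,v1) N0.N1=(alive,v0) N0.N2=(alive,v0) N0.N3=(suspect,v1) | N2.N0=(dead,v1) N2.N1=(alive,v0) N2.N2=(alive,v0) N2.N3=(suspect,v1)
Op 9: gossip N2<->N0 -> N2.N0=(dead,v1) N2.N1=(alive,v0) N2.N2=(alive,v0) N2.N3=(suspect,v1) | N0.N0=(dead,v1) N0.N1=(alive,v0) N0.N2=(alive,v0) N0.N3=(suspect,v1)
Op 10: N0 marks N3=suspect -> (suspect,v2)

Answer: N0=alive,0 N1=alive,0 N2=alive,0 N3=dead,1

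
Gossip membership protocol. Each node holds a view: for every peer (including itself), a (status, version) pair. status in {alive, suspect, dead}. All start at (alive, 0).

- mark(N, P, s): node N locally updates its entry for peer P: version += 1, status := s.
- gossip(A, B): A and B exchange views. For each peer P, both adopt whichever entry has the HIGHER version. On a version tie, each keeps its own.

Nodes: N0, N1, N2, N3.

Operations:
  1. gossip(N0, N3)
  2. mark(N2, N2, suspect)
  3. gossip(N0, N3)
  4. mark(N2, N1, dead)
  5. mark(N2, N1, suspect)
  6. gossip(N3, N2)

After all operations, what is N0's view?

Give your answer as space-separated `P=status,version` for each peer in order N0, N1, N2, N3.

Answer: N0=alive,0 N1=alive,0 N2=alive,0 N3=alive,0

Derivation:
Op 1: gossip N0<->N3 -> N0.N0=(alive,v0) N0.N1=(alive,v0) N0.N2=(alive,v0) N0.N3=(alive,v0) | N3.N0=(alive,v0) N3.N1=(alive,v0) N3.N2=(alive,v0) N3.N3=(alive,v0)
Op 2: N2 marks N2=suspect -> (suspect,v1)
Op 3: gossip N0<->N3 -> N0.N0=(alive,v0) N0.N1=(alive,v0) N0.N2=(alive,v0) N0.N3=(alive,v0) | N3.N0=(alive,v0) N3.N1=(alive,v0) N3.N2=(alive,v0) N3.N3=(alive,v0)
Op 4: N2 marks N1=dead -> (dead,v1)
Op 5: N2 marks N1=suspect -> (suspect,v2)
Op 6: gossip N3<->N2 -> N3.N0=(alive,v0) N3.N1=(suspect,v2) N3.N2=(suspect,v1) N3.N3=(alive,v0) | N2.N0=(alive,v0) N2.N1=(suspect,v2) N2.N2=(suspect,v1) N2.N3=(alive,v0)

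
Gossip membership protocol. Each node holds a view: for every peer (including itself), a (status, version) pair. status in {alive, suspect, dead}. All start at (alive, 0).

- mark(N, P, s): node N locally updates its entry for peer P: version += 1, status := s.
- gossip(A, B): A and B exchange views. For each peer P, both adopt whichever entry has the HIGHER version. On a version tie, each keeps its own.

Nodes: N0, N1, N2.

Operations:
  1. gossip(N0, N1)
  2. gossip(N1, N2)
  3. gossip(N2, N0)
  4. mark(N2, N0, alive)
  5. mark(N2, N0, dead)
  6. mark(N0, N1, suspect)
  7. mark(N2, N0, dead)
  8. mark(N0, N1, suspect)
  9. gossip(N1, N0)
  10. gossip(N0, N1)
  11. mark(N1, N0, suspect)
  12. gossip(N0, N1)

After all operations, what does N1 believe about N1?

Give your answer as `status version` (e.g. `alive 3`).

Op 1: gossip N0<->N1 -> N0.N0=(alive,v0) N0.N1=(alive,v0) N0.N2=(alive,v0) | N1.N0=(alive,v0) N1.N1=(alive,v0) N1.N2=(alive,v0)
Op 2: gossip N1<->N2 -> N1.N0=(alive,v0) N1.N1=(alive,v0) N1.N2=(alive,v0) | N2.N0=(alive,v0) N2.N1=(alive,v0) N2.N2=(alive,v0)
Op 3: gossip N2<->N0 -> N2.N0=(alive,v0) N2.N1=(alive,v0) N2.N2=(alive,v0) | N0.N0=(alive,v0) N0.N1=(alive,v0) N0.N2=(alive,v0)
Op 4: N2 marks N0=alive -> (alive,v1)
Op 5: N2 marks N0=dead -> (dead,v2)
Op 6: N0 marks N1=suspect -> (suspect,v1)
Op 7: N2 marks N0=dead -> (dead,v3)
Op 8: N0 marks N1=suspect -> (suspect,v2)
Op 9: gossip N1<->N0 -> N1.N0=(alive,v0) N1.N1=(suspect,v2) N1.N2=(alive,v0) | N0.N0=(alive,v0) N0.N1=(suspect,v2) N0.N2=(alive,v0)
Op 10: gossip N0<->N1 -> N0.N0=(alive,v0) N0.N1=(suspect,v2) N0.N2=(alive,v0) | N1.N0=(alive,v0) N1.N1=(suspect,v2) N1.N2=(alive,v0)
Op 11: N1 marks N0=suspect -> (suspect,v1)
Op 12: gossip N0<->N1 -> N0.N0=(suspect,v1) N0.N1=(suspect,v2) N0.N2=(alive,v0) | N1.N0=(suspect,v1) N1.N1=(suspect,v2) N1.N2=(alive,v0)

Answer: suspect 2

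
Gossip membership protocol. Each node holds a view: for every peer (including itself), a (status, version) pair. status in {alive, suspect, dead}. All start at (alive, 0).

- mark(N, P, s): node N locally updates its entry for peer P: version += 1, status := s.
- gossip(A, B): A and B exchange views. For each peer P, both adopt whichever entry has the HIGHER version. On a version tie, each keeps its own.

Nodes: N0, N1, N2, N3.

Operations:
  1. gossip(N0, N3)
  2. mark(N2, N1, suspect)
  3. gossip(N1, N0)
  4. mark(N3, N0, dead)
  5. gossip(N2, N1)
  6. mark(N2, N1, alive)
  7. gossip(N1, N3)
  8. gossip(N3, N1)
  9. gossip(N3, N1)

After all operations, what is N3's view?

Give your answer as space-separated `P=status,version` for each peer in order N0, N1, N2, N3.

Op 1: gossip N0<->N3 -> N0.N0=(alive,v0) N0.N1=(alive,v0) N0.N2=(alive,v0) N0.N3=(alive,v0) | N3.N0=(alive,v0) N3.N1=(alive,v0) N3.N2=(alive,v0) N3.N3=(alive,v0)
Op 2: N2 marks N1=suspect -> (suspect,v1)
Op 3: gossip N1<->N0 -> N1.N0=(alive,v0) N1.N1=(alive,v0) N1.N2=(alive,v0) N1.N3=(alive,v0) | N0.N0=(alive,v0) N0.N1=(alive,v0) N0.N2=(alive,v0) N0.N3=(alive,v0)
Op 4: N3 marks N0=dead -> (dead,v1)
Op 5: gossip N2<->N1 -> N2.N0=(alive,v0) N2.N1=(suspect,v1) N2.N2=(alive,v0) N2.N3=(alive,v0) | N1.N0=(alive,v0) N1.N1=(suspect,v1) N1.N2=(alive,v0) N1.N3=(alive,v0)
Op 6: N2 marks N1=alive -> (alive,v2)
Op 7: gossip N1<->N3 -> N1.N0=(dead,v1) N1.N1=(suspect,v1) N1.N2=(alive,v0) N1.N3=(alive,v0) | N3.N0=(dead,v1) N3.N1=(suspect,v1) N3.N2=(alive,v0) N3.N3=(alive,v0)
Op 8: gossip N3<->N1 -> N3.N0=(dead,v1) N3.N1=(suspect,v1) N3.N2=(alive,v0) N3.N3=(alive,v0) | N1.N0=(dead,v1) N1.N1=(suspect,v1) N1.N2=(alive,v0) N1.N3=(alive,v0)
Op 9: gossip N3<->N1 -> N3.N0=(dead,v1) N3.N1=(suspect,v1) N3.N2=(alive,v0) N3.N3=(alive,v0) | N1.N0=(dead,v1) N1.N1=(suspect,v1) N1.N2=(alive,v0) N1.N3=(alive,v0)

Answer: N0=dead,1 N1=suspect,1 N2=alive,0 N3=alive,0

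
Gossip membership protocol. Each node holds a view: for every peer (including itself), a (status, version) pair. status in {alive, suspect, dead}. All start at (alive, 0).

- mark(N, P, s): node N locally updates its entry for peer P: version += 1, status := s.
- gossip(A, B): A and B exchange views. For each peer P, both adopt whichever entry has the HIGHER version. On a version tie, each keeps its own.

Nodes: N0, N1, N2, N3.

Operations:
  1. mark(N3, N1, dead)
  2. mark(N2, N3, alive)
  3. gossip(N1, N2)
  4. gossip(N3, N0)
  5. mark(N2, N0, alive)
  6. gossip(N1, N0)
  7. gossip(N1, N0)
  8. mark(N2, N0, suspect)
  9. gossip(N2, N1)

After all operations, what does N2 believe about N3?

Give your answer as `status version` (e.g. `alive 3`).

Op 1: N3 marks N1=dead -> (dead,v1)
Op 2: N2 marks N3=alive -> (alive,v1)
Op 3: gossip N1<->N2 -> N1.N0=(alive,v0) N1.N1=(alive,v0) N1.N2=(alive,v0) N1.N3=(alive,v1) | N2.N0=(alive,v0) N2.N1=(alive,v0) N2.N2=(alive,v0) N2.N3=(alive,v1)
Op 4: gossip N3<->N0 -> N3.N0=(alive,v0) N3.N1=(dead,v1) N3.N2=(alive,v0) N3.N3=(alive,v0) | N0.N0=(alive,v0) N0.N1=(dead,v1) N0.N2=(alive,v0) N0.N3=(alive,v0)
Op 5: N2 marks N0=alive -> (alive,v1)
Op 6: gossip N1<->N0 -> N1.N0=(alive,v0) N1.N1=(dead,v1) N1.N2=(alive,v0) N1.N3=(alive,v1) | N0.N0=(alive,v0) N0.N1=(dead,v1) N0.N2=(alive,v0) N0.N3=(alive,v1)
Op 7: gossip N1<->N0 -> N1.N0=(alive,v0) N1.N1=(dead,v1) N1.N2=(alive,v0) N1.N3=(alive,v1) | N0.N0=(alive,v0) N0.N1=(dead,v1) N0.N2=(alive,v0) N0.N3=(alive,v1)
Op 8: N2 marks N0=suspect -> (suspect,v2)
Op 9: gossip N2<->N1 -> N2.N0=(suspect,v2) N2.N1=(dead,v1) N2.N2=(alive,v0) N2.N3=(alive,v1) | N1.N0=(suspect,v2) N1.N1=(dead,v1) N1.N2=(alive,v0) N1.N3=(alive,v1)

Answer: alive 1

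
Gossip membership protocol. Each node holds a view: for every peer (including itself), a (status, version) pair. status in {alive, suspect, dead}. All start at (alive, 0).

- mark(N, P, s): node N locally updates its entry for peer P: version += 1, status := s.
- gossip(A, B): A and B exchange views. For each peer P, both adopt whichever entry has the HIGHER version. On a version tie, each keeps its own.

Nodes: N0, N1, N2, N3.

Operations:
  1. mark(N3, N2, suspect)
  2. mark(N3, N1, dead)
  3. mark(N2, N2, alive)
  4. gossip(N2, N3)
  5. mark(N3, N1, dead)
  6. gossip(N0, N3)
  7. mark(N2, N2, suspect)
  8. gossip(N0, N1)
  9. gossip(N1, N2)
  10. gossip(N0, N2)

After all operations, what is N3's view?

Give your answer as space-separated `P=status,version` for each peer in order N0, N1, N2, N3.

Answer: N0=alive,0 N1=dead,2 N2=suspect,1 N3=alive,0

Derivation:
Op 1: N3 marks N2=suspect -> (suspect,v1)
Op 2: N3 marks N1=dead -> (dead,v1)
Op 3: N2 marks N2=alive -> (alive,v1)
Op 4: gossip N2<->N3 -> N2.N0=(alive,v0) N2.N1=(dead,v1) N2.N2=(alive,v1) N2.N3=(alive,v0) | N3.N0=(alive,v0) N3.N1=(dead,v1) N3.N2=(suspect,v1) N3.N3=(alive,v0)
Op 5: N3 marks N1=dead -> (dead,v2)
Op 6: gossip N0<->N3 -> N0.N0=(alive,v0) N0.N1=(dead,v2) N0.N2=(suspect,v1) N0.N3=(alive,v0) | N3.N0=(alive,v0) N3.N1=(dead,v2) N3.N2=(suspect,v1) N3.N3=(alive,v0)
Op 7: N2 marks N2=suspect -> (suspect,v2)
Op 8: gossip N0<->N1 -> N0.N0=(alive,v0) N0.N1=(dead,v2) N0.N2=(suspect,v1) N0.N3=(alive,v0) | N1.N0=(alive,v0) N1.N1=(dead,v2) N1.N2=(suspect,v1) N1.N3=(alive,v0)
Op 9: gossip N1<->N2 -> N1.N0=(alive,v0) N1.N1=(dead,v2) N1.N2=(suspect,v2) N1.N3=(alive,v0) | N2.N0=(alive,v0) N2.N1=(dead,v2) N2.N2=(suspect,v2) N2.N3=(alive,v0)
Op 10: gossip N0<->N2 -> N0.N0=(alive,v0) N0.N1=(dead,v2) N0.N2=(suspect,v2) N0.N3=(alive,v0) | N2.N0=(alive,v0) N2.N1=(dead,v2) N2.N2=(suspect,v2) N2.N3=(alive,v0)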